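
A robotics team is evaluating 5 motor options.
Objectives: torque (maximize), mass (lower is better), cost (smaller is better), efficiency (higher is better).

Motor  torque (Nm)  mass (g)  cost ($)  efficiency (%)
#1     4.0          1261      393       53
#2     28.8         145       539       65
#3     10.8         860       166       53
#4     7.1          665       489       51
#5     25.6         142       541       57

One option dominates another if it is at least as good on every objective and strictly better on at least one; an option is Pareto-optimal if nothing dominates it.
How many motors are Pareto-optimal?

#1: dominated by #3 (torque 10.8≥4.0, mass 860≤1261, cost 166≤393, efficiency 53≥53).
#2: not dominated (best torque).
#3: not dominated (best cost).
#4: not dominated.
#5: not dominated (best mass).
Pareto-optimal: #2, #3, #4, #5 → 4.

4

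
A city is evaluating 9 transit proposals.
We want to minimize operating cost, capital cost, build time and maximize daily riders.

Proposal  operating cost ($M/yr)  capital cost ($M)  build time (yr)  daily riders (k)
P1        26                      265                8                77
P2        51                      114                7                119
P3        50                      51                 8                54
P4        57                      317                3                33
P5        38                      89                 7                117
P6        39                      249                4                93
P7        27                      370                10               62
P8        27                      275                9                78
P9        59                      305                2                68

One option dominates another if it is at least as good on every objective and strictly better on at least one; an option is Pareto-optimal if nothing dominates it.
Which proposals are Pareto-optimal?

P1, P2, P3, P4, P5, P6, P8, P9

P1: not dominated (best operating cost).
P2: not dominated (best daily riders).
P3: not dominated (best capital cost).
P4: not dominated.
P5: not dominated.
P6: not dominated.
P7: dominated by P1 (operating cost 26≤27, capital cost 265≤370, build time 8≤10, daily riders 77≥62).
P8: not dominated.
P9: not dominated (best build time).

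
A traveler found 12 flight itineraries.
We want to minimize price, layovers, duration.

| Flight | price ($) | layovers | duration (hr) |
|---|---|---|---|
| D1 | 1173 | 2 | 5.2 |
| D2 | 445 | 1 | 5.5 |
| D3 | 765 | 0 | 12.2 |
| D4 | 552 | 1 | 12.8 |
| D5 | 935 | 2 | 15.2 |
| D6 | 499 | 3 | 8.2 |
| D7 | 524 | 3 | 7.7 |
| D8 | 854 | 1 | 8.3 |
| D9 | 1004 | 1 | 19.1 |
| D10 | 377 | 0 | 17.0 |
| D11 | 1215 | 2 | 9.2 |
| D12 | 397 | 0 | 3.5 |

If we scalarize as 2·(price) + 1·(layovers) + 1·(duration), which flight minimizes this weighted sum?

D1: 2·1173 + 1·2 + 1·5.2 = 2353.2
D2: 2·445 + 1·1 + 1·5.5 = 896.5
D3: 2·765 + 1·0 + 1·12.2 = 1542.2
D4: 2·552 + 1·1 + 1·12.8 = 1117.8
D5: 2·935 + 1·2 + 1·15.2 = 1887.2
D6: 2·499 + 1·3 + 1·8.2 = 1009.2
D7: 2·524 + 1·3 + 1·7.7 = 1058.7
D8: 2·854 + 1·1 + 1·8.3 = 1717.3
D9: 2·1004 + 1·1 + 1·19.1 = 2028.1
D10: 2·377 + 1·0 + 1·17.0 = 771.0
D11: 2·1215 + 1·2 + 1·9.2 = 2441.2
D12: 2·397 + 1·0 + 1·3.5 = 797.5
Lowest: D10 at 771.0.

D10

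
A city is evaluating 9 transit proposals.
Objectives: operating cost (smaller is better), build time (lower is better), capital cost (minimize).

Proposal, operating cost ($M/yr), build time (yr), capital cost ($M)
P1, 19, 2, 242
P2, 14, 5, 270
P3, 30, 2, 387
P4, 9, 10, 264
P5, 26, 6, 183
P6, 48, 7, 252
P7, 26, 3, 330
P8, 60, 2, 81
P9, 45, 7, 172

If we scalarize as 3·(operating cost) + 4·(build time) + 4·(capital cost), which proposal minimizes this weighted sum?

P1: 3·19 + 4·2 + 4·242 = 1033
P2: 3·14 + 4·5 + 4·270 = 1142
P3: 3·30 + 4·2 + 4·387 = 1646
P4: 3·9 + 4·10 + 4·264 = 1123
P5: 3·26 + 4·6 + 4·183 = 834
P6: 3·48 + 4·7 + 4·252 = 1180
P7: 3·26 + 4·3 + 4·330 = 1410
P8: 3·60 + 4·2 + 4·81 = 512
P9: 3·45 + 4·7 + 4·172 = 851
Lowest: P8 at 512.

P8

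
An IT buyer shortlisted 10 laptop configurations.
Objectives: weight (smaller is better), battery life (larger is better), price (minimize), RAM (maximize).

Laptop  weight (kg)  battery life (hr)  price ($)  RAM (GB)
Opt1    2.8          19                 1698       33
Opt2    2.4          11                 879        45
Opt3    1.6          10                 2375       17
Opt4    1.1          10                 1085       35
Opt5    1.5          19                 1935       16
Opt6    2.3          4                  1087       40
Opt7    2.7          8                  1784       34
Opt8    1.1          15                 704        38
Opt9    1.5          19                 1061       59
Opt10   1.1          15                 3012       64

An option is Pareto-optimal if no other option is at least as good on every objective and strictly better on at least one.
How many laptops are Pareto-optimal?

Opt1: dominated by Opt9 (weight 1.5≤2.8, battery life 19≥19, price 1061≤1698, RAM 59≥33).
Opt2: not dominated.
Opt3: dominated by Opt4 (weight 1.1≤1.6, battery life 10≥10, price 1085≤2375, RAM 35≥17).
Opt4: dominated by Opt8 (weight 1.1≤1.1, battery life 15≥10, price 704≤1085, RAM 38≥35).
Opt5: dominated by Opt9 (weight 1.5≤1.5, battery life 19≥19, price 1061≤1935, RAM 59≥16).
Opt6: dominated by Opt9 (weight 1.5≤2.3, battery life 19≥4, price 1061≤1087, RAM 59≥40).
Opt7: dominated by Opt2 (weight 2.4≤2.7, battery life 11≥8, price 879≤1784, RAM 45≥34).
Opt8: not dominated (best price).
Opt9: not dominated.
Opt10: not dominated (best RAM).
Pareto-optimal: Opt2, Opt8, Opt9, Opt10 → 4.

4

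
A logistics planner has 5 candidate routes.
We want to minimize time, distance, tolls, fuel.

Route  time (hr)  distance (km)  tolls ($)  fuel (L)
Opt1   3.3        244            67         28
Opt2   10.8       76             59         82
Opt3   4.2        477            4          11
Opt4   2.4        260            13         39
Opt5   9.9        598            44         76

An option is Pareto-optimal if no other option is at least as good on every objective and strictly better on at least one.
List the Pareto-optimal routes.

Opt1, Opt2, Opt3, Opt4

Opt1: not dominated.
Opt2: not dominated (best distance).
Opt3: not dominated (best tolls).
Opt4: not dominated (best time).
Opt5: dominated by Opt3 (time 4.2≤9.9, distance 477≤598, tolls 4≤44, fuel 11≤76).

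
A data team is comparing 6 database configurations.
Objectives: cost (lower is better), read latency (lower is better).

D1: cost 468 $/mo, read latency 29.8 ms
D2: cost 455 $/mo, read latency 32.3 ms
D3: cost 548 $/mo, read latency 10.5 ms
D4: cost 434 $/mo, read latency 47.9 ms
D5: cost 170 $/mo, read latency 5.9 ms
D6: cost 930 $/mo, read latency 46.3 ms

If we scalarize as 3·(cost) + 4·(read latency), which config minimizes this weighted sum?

D1: 3·468 + 4·29.8 = 1523.2
D2: 3·455 + 4·32.3 = 1494.2
D3: 3·548 + 4·10.5 = 1686.0
D4: 3·434 + 4·47.9 = 1493.6
D5: 3·170 + 4·5.9 = 533.6
D6: 3·930 + 4·46.3 = 2975.2
Lowest: D5 at 533.6.

D5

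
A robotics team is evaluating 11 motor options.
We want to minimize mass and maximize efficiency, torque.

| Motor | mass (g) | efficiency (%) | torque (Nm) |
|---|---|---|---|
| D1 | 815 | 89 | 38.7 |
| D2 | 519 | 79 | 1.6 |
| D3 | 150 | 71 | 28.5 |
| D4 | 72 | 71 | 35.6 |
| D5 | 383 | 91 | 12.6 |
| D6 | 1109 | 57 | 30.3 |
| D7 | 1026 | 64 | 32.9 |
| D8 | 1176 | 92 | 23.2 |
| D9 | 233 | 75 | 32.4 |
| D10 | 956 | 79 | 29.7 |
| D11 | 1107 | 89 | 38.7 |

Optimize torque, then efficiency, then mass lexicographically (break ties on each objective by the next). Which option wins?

First maximize torque: best is 38.7, kept {D1, D11}.
Then maximize efficiency: best is 89, kept {D1, D11}.
Then minimize mass: best is 815, kept {D1}.

D1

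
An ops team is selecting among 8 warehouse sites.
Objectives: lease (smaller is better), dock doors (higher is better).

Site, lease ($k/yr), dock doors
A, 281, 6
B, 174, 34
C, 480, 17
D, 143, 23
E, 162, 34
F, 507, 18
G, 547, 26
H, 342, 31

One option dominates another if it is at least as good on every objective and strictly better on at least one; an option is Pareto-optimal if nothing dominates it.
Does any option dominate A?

B vs A: lease 174≤281, dock doors 34≥6 — B is at least as good on every objective and strictly better on at least one, so B dominates A.

Yes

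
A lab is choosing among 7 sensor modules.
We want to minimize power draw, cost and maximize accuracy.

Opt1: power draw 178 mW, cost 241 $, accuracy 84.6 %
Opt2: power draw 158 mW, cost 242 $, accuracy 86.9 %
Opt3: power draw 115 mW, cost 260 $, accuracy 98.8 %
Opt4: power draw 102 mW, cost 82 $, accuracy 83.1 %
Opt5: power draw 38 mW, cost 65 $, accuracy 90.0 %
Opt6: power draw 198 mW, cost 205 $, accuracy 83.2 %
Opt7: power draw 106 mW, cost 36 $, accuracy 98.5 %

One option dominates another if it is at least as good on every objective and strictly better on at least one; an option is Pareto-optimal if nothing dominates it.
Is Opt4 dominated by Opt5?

Opt5 vs Opt4: power draw 38≤102, cost 65≤82, accuracy 90.0≥83.1 — Opt5 is at least as good on every objective with at least one strict improvement.

Yes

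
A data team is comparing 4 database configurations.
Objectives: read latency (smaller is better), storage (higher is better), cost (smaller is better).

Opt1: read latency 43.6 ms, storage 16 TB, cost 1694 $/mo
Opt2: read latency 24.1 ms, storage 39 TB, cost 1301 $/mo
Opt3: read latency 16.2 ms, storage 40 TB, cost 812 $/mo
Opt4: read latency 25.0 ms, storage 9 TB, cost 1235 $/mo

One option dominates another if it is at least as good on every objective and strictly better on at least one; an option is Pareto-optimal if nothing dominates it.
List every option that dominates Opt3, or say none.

none

Opt1: worse on read latency (43.6 vs 16.2).
Opt2: worse on read latency (24.1 vs 16.2).
Opt4: worse on read latency (25.0 vs 16.2).
No option dominates Opt3.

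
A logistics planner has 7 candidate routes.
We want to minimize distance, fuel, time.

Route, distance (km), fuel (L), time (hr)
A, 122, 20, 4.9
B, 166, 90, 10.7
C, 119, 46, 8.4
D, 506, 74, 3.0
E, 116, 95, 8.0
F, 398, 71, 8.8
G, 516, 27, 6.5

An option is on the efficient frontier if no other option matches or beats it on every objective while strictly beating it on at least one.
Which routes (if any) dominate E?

A: worse on distance (122 vs 116).
B: worse on distance (166 vs 116).
C: worse on distance (119 vs 116).
D: worse on distance (506 vs 116).
F: worse on distance (398 vs 116).
G: worse on distance (516 vs 116).
No option dominates E.

none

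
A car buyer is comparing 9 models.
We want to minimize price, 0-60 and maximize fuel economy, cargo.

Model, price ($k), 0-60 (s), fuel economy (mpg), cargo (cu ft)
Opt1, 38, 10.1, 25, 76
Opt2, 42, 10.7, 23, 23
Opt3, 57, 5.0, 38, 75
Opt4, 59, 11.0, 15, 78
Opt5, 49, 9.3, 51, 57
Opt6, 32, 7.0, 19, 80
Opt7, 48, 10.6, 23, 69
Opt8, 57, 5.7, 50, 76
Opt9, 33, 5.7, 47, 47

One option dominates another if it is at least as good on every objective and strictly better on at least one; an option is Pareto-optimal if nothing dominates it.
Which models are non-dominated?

Opt1: not dominated.
Opt2: dominated by Opt1 (price 38≤42, 0-60 10.1≤10.7, fuel economy 25≥23, cargo 76≥23).
Opt3: not dominated (best 0-60).
Opt4: dominated by Opt6 (price 32≤59, 0-60 7.0≤11.0, fuel economy 19≥15, cargo 80≥78).
Opt5: not dominated (best fuel economy).
Opt6: not dominated (best price).
Opt7: dominated by Opt1 (price 38≤48, 0-60 10.1≤10.6, fuel economy 25≥23, cargo 76≥69).
Opt8: not dominated.
Opt9: not dominated.

Opt1, Opt3, Opt5, Opt6, Opt8, Opt9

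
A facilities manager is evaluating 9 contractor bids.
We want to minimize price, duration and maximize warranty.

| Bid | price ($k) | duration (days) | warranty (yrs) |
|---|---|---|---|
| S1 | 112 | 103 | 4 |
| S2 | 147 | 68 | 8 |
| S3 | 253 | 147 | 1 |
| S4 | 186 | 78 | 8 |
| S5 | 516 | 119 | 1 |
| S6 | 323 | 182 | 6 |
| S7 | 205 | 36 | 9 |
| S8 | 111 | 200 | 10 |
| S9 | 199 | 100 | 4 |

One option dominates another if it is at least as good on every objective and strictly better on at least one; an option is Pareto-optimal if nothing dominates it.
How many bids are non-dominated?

S1: not dominated.
S2: not dominated.
S3: dominated by S1 (price 112≤253, duration 103≤147, warranty 4≥1).
S4: dominated by S2 (price 147≤186, duration 68≤78, warranty 8≥8).
S5: dominated by S1 (price 112≤516, duration 103≤119, warranty 4≥1).
S6: dominated by S2 (price 147≤323, duration 68≤182, warranty 8≥6).
S7: not dominated (best duration).
S8: not dominated (best price).
S9: dominated by S2 (price 147≤199, duration 68≤100, warranty 8≥4).
Pareto-optimal: S1, S2, S7, S8 → 4.

4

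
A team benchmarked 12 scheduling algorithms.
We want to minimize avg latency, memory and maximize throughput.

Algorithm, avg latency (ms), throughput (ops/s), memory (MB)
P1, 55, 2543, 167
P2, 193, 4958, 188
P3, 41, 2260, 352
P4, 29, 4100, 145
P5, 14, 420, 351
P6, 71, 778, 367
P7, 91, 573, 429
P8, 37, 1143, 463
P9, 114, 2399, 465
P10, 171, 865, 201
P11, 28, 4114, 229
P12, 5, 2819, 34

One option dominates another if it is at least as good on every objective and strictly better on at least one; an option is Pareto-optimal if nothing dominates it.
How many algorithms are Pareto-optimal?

4

P1: dominated by P4 (avg latency 29≤55, throughput 4100≥2543, memory 145≤167).
P2: not dominated (best throughput).
P3: dominated by P4 (avg latency 29≤41, throughput 4100≥2260, memory 145≤352).
P4: not dominated.
P5: dominated by P12 (avg latency 5≤14, throughput 2819≥420, memory 34≤351).
P6: dominated by P1 (avg latency 55≤71, throughput 2543≥778, memory 167≤367).
P7: dominated by P1 (avg latency 55≤91, throughput 2543≥573, memory 167≤429).
P8: dominated by P4 (avg latency 29≤37, throughput 4100≥1143, memory 145≤463).
P9: dominated by P1 (avg latency 55≤114, throughput 2543≥2399, memory 167≤465).
P10: dominated by P1 (avg latency 55≤171, throughput 2543≥865, memory 167≤201).
P11: not dominated.
P12: not dominated (best avg latency).
Pareto-optimal: P2, P4, P11, P12 → 4.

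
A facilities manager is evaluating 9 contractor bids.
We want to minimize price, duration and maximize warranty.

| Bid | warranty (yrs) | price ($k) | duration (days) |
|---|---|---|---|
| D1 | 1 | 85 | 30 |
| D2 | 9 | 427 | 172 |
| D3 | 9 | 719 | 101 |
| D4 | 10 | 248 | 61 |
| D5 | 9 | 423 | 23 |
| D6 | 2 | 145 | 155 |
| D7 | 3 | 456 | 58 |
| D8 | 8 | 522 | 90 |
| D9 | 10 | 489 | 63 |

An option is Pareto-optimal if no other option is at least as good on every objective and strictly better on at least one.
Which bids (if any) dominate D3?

D4, D5, D9

D4: warranty 10≥9, price 248≤719, duration 61≤101 — dominates D3.
D5: warranty 9≥9, price 423≤719, duration 23≤101 — dominates D3.
D9: warranty 10≥9, price 489≤719, duration 63≤101 — dominates D3.
Others (D1, D2, D6, D7, D8) are each worse than D3 on at least one objective.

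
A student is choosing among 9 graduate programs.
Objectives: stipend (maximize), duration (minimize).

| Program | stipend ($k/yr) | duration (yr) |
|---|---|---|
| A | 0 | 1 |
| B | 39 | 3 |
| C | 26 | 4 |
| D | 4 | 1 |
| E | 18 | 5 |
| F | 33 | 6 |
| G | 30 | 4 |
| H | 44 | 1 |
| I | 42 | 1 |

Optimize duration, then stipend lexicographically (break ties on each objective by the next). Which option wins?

First minimize duration: best is 1, kept {A, D, H, I}.
Then maximize stipend: best is 44, kept {H}.

H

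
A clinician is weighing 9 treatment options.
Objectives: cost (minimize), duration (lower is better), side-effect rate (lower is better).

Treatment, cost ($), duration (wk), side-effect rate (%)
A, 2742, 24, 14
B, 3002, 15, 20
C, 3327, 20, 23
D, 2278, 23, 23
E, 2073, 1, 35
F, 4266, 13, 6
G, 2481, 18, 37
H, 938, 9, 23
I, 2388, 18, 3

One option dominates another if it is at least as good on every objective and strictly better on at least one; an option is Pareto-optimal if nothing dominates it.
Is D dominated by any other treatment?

H vs D: cost 938≤2278, duration 9≤23, side-effect rate 23≤23 — H is at least as good on every objective and strictly better on at least one, so H dominates D.

Yes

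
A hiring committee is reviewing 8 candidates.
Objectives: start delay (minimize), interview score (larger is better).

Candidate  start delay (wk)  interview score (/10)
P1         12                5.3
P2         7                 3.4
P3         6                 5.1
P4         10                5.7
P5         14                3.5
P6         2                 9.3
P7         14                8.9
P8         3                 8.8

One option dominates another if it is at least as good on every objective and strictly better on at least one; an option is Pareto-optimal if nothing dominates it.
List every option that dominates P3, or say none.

P6, P8

P6: start delay 2≤6, interview score 9.3≥5.1 — dominates P3.
P8: start delay 3≤6, interview score 8.8≥5.1 — dominates P3.
Others (P1, P2, P4, P5, P7) are each worse than P3 on at least one objective.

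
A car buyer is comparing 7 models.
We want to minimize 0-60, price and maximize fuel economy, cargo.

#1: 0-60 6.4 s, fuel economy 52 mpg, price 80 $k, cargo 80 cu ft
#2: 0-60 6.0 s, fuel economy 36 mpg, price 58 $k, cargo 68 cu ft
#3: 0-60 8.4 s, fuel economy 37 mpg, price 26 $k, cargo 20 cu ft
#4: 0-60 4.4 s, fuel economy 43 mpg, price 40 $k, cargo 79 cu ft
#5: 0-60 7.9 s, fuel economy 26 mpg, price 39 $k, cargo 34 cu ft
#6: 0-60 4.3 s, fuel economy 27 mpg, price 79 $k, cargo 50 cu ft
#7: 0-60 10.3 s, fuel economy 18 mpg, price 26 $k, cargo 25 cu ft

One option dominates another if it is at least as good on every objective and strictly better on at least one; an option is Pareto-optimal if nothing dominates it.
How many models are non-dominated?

6

#1: not dominated (best fuel economy).
#2: dominated by #4 (0-60 4.4≤6.0, fuel economy 43≥36, price 40≤58, cargo 79≥68).
#3: not dominated.
#4: not dominated.
#5: not dominated.
#6: not dominated (best 0-60).
#7: not dominated.
Pareto-optimal: #1, #3, #4, #5, #6, #7 → 6.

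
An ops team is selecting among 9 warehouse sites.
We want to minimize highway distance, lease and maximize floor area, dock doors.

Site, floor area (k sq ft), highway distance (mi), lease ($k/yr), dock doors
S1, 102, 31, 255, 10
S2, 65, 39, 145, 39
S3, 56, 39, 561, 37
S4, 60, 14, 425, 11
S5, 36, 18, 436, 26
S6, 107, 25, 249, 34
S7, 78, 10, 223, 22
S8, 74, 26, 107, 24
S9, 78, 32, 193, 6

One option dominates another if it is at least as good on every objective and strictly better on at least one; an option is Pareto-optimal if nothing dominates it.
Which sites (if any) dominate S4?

S7: floor area 78≥60, highway distance 10≤14, lease 223≤425, dock doors 22≥11 — dominates S4.
Others (S1, S2, S3, S5, S6, S8, S9) are each worse than S4 on at least one objective.

S7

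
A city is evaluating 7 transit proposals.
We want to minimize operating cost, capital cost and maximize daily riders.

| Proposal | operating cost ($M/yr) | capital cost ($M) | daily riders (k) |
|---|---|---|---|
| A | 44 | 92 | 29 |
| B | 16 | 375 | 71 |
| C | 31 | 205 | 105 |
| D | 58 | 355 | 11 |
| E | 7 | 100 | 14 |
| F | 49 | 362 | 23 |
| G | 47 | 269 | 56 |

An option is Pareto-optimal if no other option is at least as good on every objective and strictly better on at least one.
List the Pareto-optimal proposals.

A, B, C, E

A: not dominated (best capital cost).
B: not dominated.
C: not dominated (best daily riders).
D: dominated by A (operating cost 44≤58, capital cost 92≤355, daily riders 29≥11).
E: not dominated (best operating cost).
F: dominated by A (operating cost 44≤49, capital cost 92≤362, daily riders 29≥23).
G: dominated by C (operating cost 31≤47, capital cost 205≤269, daily riders 105≥56).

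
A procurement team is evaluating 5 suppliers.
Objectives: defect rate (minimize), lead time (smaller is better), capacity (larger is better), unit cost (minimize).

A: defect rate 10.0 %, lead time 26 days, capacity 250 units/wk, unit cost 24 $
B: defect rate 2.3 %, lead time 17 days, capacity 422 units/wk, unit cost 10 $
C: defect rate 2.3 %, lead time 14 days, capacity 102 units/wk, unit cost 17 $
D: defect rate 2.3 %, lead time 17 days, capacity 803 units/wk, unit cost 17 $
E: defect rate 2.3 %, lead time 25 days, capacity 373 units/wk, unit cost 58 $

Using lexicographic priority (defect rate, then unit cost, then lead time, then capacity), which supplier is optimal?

B

First minimize defect rate: best is 2.3, kept {B, C, D, E}.
Then minimize unit cost: best is 10, kept {B}.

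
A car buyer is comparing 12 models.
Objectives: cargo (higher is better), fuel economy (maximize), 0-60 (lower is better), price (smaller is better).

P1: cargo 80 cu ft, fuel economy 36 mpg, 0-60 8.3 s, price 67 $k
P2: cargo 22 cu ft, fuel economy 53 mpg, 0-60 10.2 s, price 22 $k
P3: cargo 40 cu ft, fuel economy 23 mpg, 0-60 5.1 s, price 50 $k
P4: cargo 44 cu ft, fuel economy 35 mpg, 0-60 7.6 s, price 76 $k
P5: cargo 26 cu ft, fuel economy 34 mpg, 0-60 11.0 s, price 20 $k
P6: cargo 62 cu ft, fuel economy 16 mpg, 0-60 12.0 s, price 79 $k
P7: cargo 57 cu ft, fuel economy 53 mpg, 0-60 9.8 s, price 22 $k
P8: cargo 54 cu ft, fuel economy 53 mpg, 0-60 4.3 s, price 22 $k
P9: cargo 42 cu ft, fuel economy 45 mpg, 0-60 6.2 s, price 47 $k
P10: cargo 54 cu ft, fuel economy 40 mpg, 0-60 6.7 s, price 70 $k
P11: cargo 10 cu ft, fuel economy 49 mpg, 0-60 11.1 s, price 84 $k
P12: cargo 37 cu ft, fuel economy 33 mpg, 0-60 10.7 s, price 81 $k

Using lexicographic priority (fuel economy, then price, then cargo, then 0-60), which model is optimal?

First maximize fuel economy: best is 53, kept {P2, P7, P8}.
Then minimize price: best is 22, kept {P2, P7, P8}.
Then maximize cargo: best is 57, kept {P7}.

P7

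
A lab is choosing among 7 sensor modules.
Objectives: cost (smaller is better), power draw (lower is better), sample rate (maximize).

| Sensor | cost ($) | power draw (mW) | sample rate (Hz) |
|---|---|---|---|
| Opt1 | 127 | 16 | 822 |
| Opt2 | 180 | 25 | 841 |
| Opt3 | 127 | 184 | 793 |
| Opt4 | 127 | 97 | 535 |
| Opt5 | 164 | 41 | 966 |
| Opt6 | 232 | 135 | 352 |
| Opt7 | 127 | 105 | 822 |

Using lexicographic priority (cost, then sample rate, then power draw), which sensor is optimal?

Opt1

First minimize cost: best is 127, kept {Opt1, Opt3, Opt4, Opt7}.
Then maximize sample rate: best is 822, kept {Opt1, Opt7}.
Then minimize power draw: best is 16, kept {Opt1}.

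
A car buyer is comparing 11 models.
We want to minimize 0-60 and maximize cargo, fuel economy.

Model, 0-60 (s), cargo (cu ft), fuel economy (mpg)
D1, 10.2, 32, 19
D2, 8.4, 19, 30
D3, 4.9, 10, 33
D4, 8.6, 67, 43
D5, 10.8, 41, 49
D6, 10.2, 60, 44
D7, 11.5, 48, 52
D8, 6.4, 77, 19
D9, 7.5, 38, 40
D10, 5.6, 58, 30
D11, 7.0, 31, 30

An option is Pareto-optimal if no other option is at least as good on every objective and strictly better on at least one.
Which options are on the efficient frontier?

D3, D4, D5, D6, D7, D8, D9, D10

D1: dominated by D4 (0-60 8.6≤10.2, cargo 67≥32, fuel economy 43≥19).
D2: dominated by D9 (0-60 7.5≤8.4, cargo 38≥19, fuel economy 40≥30).
D3: not dominated (best 0-60).
D4: not dominated.
D5: not dominated.
D6: not dominated.
D7: not dominated (best fuel economy).
D8: not dominated (best cargo).
D9: not dominated.
D10: not dominated.
D11: dominated by D10 (0-60 5.6≤7.0, cargo 58≥31, fuel economy 30≥30).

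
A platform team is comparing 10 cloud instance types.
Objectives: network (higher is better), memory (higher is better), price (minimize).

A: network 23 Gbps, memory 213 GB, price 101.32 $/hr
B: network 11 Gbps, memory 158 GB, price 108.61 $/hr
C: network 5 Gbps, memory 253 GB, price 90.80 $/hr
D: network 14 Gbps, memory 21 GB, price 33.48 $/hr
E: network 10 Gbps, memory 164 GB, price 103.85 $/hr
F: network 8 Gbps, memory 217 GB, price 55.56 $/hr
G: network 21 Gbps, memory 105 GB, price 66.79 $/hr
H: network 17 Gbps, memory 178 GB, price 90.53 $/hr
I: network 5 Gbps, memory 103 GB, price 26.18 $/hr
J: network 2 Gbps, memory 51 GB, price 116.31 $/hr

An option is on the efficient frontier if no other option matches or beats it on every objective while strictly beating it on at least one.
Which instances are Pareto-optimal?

A, C, D, F, G, H, I

A: not dominated (best network).
B: dominated by A (network 23≥11, memory 213≥158, price 101.32≤108.61).
C: not dominated (best memory).
D: not dominated.
E: dominated by A (network 23≥10, memory 213≥164, price 101.32≤103.85).
F: not dominated.
G: not dominated.
H: not dominated.
I: not dominated (best price).
J: dominated by A (network 23≥2, memory 213≥51, price 101.32≤116.31).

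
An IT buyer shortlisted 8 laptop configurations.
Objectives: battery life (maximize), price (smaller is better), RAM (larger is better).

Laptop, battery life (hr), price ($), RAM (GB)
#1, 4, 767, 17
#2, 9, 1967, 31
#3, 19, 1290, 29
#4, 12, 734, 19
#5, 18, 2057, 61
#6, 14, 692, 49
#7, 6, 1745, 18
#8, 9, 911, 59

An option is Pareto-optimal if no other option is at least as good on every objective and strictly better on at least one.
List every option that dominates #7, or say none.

#3: battery life 19≥6, price 1290≤1745, RAM 29≥18 — dominates #7.
#4: battery life 12≥6, price 734≤1745, RAM 19≥18 — dominates #7.
#6: battery life 14≥6, price 692≤1745, RAM 49≥18 — dominates #7.
#8: battery life 9≥6, price 911≤1745, RAM 59≥18 — dominates #7.
Others (#1, #2, #5) are each worse than #7 on at least one objective.

#3, #4, #6, #8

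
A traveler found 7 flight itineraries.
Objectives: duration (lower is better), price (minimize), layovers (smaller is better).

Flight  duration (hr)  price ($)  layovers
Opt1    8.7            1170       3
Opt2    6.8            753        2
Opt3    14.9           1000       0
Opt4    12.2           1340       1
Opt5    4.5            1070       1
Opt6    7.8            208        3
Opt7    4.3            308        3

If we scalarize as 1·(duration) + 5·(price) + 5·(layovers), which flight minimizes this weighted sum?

Opt6

Opt1: 1·8.7 + 5·1170 + 5·3 = 5873.7
Opt2: 1·6.8 + 5·753 + 5·2 = 3781.8
Opt3: 1·14.9 + 5·1000 + 5·0 = 5014.9
Opt4: 1·12.2 + 5·1340 + 5·1 = 6717.2
Opt5: 1·4.5 + 5·1070 + 5·1 = 5359.5
Opt6: 1·7.8 + 5·208 + 5·3 = 1062.8
Opt7: 1·4.3 + 5·308 + 5·3 = 1559.3
Lowest: Opt6 at 1062.8.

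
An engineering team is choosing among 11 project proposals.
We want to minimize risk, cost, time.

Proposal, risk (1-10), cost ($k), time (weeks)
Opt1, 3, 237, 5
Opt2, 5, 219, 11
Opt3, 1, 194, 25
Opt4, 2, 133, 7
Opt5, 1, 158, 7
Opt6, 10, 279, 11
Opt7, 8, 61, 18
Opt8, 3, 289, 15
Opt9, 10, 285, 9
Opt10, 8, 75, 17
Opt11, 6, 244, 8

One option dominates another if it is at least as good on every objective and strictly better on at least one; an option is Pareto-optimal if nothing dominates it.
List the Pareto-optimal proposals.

Opt1: not dominated (best time).
Opt2: dominated by Opt4 (risk 2≤5, cost 133≤219, time 7≤11).
Opt3: dominated by Opt5 (risk 1≤1, cost 158≤194, time 7≤25).
Opt4: not dominated.
Opt5: not dominated.
Opt6: dominated by Opt1 (risk 3≤10, cost 237≤279, time 5≤11).
Opt7: not dominated (best cost).
Opt8: dominated by Opt1 (risk 3≤3, cost 237≤289, time 5≤15).
Opt9: dominated by Opt1 (risk 3≤10, cost 237≤285, time 5≤9).
Opt10: not dominated.
Opt11: dominated by Opt1 (risk 3≤6, cost 237≤244, time 5≤8).

Opt1, Opt4, Opt5, Opt7, Opt10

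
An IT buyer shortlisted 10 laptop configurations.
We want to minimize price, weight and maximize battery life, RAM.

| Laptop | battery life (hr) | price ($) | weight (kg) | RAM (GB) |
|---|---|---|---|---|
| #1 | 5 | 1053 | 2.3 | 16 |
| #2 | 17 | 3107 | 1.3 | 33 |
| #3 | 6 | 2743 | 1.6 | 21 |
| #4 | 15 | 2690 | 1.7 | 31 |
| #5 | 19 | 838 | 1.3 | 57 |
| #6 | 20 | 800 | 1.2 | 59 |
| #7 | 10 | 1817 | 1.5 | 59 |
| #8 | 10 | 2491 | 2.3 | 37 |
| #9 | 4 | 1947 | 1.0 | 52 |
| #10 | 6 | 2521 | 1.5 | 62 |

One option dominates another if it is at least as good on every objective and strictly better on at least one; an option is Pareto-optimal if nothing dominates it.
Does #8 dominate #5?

#8 vs #5: #8 is worse on battery life (10 vs 19), so it does not dominate #5.

No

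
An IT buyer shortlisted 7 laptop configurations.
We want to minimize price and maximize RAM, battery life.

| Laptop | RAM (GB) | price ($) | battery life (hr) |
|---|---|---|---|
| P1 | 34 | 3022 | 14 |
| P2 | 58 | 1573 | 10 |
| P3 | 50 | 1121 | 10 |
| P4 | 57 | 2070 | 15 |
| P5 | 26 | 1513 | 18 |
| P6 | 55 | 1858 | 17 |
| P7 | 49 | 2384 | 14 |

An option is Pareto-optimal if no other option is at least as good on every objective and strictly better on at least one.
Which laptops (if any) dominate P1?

P4, P6, P7

P4: RAM 57≥34, price 2070≤3022, battery life 15≥14 — dominates P1.
P6: RAM 55≥34, price 1858≤3022, battery life 17≥14 — dominates P1.
P7: RAM 49≥34, price 2384≤3022, battery life 14≥14 — dominates P1.
Others (P2, P3, P5) are each worse than P1 on at least one objective.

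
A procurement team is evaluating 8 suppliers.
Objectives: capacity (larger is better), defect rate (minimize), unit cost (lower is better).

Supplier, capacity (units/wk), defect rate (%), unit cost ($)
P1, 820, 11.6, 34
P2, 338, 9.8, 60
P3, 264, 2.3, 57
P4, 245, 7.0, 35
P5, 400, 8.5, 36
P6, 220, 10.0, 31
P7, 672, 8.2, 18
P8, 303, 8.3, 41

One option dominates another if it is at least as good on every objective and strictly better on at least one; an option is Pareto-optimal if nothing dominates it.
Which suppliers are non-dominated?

P1, P3, P4, P7

P1: not dominated (best capacity).
P2: dominated by P5 (capacity 400≥338, defect rate 8.5≤9.8, unit cost 36≤60).
P3: not dominated (best defect rate).
P4: not dominated.
P5: dominated by P7 (capacity 672≥400, defect rate 8.2≤8.5, unit cost 18≤36).
P6: dominated by P7 (capacity 672≥220, defect rate 8.2≤10.0, unit cost 18≤31).
P7: not dominated (best unit cost).
P8: dominated by P7 (capacity 672≥303, defect rate 8.2≤8.3, unit cost 18≤41).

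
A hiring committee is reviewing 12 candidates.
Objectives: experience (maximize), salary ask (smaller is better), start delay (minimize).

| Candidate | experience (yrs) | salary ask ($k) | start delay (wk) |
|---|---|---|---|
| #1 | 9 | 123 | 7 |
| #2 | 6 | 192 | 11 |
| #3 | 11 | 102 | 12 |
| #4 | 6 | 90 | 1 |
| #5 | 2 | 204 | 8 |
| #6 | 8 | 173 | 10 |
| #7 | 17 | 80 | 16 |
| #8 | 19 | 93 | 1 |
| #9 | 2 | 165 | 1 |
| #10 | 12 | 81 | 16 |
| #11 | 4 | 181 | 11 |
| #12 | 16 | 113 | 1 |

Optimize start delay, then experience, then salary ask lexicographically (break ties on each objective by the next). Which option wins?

First minimize start delay: best is 1, kept {#4, #8, #9, #12}.
Then maximize experience: best is 19, kept {#8}.

#8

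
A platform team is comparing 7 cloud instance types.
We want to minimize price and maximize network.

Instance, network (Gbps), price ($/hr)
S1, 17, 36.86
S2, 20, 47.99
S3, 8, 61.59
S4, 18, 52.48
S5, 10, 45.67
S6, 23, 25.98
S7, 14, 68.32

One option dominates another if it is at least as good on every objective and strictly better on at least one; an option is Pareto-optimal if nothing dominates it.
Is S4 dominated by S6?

Yes

S6 vs S4: network 23≥18, price 25.98≤52.48 — S6 is at least as good on every objective with at least one strict improvement.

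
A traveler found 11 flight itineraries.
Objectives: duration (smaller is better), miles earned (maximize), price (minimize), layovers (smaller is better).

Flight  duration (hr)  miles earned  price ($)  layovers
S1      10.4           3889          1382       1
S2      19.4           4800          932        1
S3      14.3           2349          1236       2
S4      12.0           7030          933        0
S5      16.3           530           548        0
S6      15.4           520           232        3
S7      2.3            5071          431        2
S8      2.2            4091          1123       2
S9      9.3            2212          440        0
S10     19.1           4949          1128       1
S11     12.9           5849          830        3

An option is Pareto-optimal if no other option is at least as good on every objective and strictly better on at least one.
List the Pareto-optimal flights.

S1: not dominated.
S2: not dominated.
S3: dominated by S4 (duration 12.0≤14.3, miles earned 7030≥2349, price 933≤1236, layovers 0≤2).
S4: not dominated (best miles earned).
S5: dominated by S9 (duration 9.3≤16.3, miles earned 2212≥530, price 440≤548, layovers 0≤0).
S6: not dominated (best price).
S7: not dominated.
S8: not dominated (best duration).
S9: not dominated.
S10: dominated by S4 (duration 12.0≤19.1, miles earned 7030≥4949, price 933≤1128, layovers 0≤1).
S11: not dominated.

S1, S2, S4, S6, S7, S8, S9, S11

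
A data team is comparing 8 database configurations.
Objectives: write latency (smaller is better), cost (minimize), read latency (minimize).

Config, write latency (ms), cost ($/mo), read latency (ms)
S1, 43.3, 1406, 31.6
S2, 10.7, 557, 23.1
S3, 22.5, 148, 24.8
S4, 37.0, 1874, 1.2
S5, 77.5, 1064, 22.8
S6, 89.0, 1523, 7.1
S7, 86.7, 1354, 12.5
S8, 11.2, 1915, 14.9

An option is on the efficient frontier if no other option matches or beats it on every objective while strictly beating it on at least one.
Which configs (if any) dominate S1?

S2: write latency 10.7≤43.3, cost 557≤1406, read latency 23.1≤31.6 — dominates S1.
S3: write latency 22.5≤43.3, cost 148≤1406, read latency 24.8≤31.6 — dominates S1.
Others (S4, S5, S6, S7, S8) are each worse than S1 on at least one objective.

S2, S3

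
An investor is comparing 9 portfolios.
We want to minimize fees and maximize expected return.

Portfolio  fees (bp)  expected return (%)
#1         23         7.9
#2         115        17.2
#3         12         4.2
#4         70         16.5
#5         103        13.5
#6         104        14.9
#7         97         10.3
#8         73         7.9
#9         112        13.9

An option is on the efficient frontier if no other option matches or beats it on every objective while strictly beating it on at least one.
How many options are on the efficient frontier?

4

#1: not dominated.
#2: not dominated (best expected return).
#3: not dominated (best fees).
#4: not dominated.
#5: dominated by #4 (fees 70≤103, expected return 16.5≥13.5).
#6: dominated by #4 (fees 70≤104, expected return 16.5≥14.9).
#7: dominated by #4 (fees 70≤97, expected return 16.5≥10.3).
#8: dominated by #1 (fees 23≤73, expected return 7.9≥7.9).
#9: dominated by #4 (fees 70≤112, expected return 16.5≥13.9).
Pareto-optimal: #1, #2, #3, #4 → 4.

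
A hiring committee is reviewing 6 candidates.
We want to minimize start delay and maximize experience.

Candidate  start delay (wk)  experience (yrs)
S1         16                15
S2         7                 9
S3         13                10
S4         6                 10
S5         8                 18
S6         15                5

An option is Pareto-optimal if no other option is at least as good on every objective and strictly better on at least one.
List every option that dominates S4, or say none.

S1: worse on start delay (16 vs 6).
S2: worse on start delay (7 vs 6).
S3: worse on start delay (13 vs 6).
S5: worse on start delay (8 vs 6).
S6: worse on start delay (15 vs 6).
No option dominates S4.

none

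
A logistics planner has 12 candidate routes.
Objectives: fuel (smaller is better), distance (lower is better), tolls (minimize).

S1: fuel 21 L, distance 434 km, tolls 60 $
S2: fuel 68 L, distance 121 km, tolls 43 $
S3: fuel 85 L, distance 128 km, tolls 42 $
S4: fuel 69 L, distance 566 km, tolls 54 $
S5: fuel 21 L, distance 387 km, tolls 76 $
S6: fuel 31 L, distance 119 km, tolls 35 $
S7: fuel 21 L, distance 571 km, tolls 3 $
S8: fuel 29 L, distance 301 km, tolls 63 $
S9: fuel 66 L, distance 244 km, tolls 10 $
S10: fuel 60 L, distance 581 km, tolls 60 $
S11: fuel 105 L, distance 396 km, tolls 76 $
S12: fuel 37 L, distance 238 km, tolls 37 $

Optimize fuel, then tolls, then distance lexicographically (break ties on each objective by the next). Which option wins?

S7

First minimize fuel: best is 21, kept {S1, S5, S7}.
Then minimize tolls: best is 3, kept {S7}.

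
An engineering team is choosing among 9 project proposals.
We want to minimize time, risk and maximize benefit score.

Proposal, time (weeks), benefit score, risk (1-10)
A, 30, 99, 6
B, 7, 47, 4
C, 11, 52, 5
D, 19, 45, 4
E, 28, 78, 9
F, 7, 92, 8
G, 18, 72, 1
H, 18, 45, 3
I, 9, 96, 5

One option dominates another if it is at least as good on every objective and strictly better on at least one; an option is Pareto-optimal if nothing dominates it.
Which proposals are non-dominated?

A, B, F, G, I

A: not dominated (best benefit score).
B: not dominated.
C: dominated by I (time 9≤11, benefit score 96≥52, risk 5≤5).
D: dominated by B (time 7≤19, benefit score 47≥45, risk 4≤4).
E: dominated by F (time 7≤28, benefit score 92≥78, risk 8≤9).
F: not dominated.
G: not dominated (best risk).
H: dominated by G (time 18≤18, benefit score 72≥45, risk 1≤3).
I: not dominated.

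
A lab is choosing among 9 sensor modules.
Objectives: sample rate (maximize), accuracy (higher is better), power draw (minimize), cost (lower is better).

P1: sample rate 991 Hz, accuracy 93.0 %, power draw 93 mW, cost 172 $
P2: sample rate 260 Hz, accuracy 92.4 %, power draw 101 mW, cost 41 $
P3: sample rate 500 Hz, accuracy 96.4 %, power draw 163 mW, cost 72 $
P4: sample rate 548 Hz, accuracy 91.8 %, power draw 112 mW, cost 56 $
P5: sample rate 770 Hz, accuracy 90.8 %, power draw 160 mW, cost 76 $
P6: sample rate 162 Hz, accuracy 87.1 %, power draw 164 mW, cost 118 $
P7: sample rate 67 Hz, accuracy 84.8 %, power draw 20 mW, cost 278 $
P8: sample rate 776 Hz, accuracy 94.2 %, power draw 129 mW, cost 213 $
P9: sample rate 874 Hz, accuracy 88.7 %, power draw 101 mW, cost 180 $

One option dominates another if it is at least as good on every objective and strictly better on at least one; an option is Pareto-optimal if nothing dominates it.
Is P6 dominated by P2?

P2 vs P6: sample rate 260≥162, accuracy 92.4≥87.1, power draw 101≤164, cost 41≤118 — P2 is at least as good on every objective with at least one strict improvement.

Yes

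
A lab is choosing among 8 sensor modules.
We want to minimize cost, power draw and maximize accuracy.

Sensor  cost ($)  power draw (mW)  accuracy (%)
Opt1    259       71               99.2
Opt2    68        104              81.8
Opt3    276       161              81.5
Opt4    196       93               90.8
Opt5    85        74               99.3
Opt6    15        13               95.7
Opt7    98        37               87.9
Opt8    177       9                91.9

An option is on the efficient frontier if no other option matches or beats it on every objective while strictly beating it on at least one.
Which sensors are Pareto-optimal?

Opt1: not dominated.
Opt2: dominated by Opt6 (cost 15≤68, power draw 13≤104, accuracy 95.7≥81.8).
Opt3: dominated by Opt1 (cost 259≤276, power draw 71≤161, accuracy 99.2≥81.5).
Opt4: dominated by Opt5 (cost 85≤196, power draw 74≤93, accuracy 99.3≥90.8).
Opt5: not dominated (best accuracy).
Opt6: not dominated (best cost).
Opt7: dominated by Opt6 (cost 15≤98, power draw 13≤37, accuracy 95.7≥87.9).
Opt8: not dominated (best power draw).

Opt1, Opt5, Opt6, Opt8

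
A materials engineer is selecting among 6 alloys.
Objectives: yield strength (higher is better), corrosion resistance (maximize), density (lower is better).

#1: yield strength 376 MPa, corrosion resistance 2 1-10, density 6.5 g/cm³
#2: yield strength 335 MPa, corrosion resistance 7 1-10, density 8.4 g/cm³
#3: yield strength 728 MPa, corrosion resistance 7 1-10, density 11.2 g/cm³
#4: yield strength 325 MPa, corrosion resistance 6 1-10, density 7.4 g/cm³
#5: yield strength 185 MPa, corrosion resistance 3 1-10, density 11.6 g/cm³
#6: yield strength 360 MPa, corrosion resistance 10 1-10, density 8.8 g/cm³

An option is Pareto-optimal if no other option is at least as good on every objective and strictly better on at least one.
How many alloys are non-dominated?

5

#1: not dominated (best density).
#2: not dominated.
#3: not dominated (best yield strength).
#4: not dominated.
#5: dominated by #2 (yield strength 335≥185, corrosion resistance 7≥3, density 8.4≤11.6).
#6: not dominated (best corrosion resistance).
Pareto-optimal: #1, #2, #3, #4, #6 → 5.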